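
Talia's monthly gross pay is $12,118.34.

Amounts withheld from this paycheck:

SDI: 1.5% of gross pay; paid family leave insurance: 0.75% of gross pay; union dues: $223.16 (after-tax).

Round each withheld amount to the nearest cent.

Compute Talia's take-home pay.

SDI: $12,118.34 × 0.015 = $181.78
Paid family leave insurance: $12,118.34 × 0.0075 = $90.89
Union dues: $223.16
Total deductions = $181.78 + $90.89 + $223.16 = $495.83
Net pay = $12,118.34 − $495.83 = $11,622.51

$11,622.51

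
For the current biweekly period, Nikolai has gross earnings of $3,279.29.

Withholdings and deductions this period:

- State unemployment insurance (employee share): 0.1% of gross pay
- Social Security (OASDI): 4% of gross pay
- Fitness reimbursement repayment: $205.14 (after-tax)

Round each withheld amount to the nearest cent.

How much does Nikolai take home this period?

Social Security (OASDI): $3,279.29 × 0.04 = $131.17
State unemployment insurance (employee share): $3,279.29 × 0.001 = $3.28
Fitness reimbursement repayment: $205.14
Total deductions = $131.17 + $3.28 + $205.14 = $339.59
Net pay = $3,279.29 − $339.59 = $2,939.70

$2,939.70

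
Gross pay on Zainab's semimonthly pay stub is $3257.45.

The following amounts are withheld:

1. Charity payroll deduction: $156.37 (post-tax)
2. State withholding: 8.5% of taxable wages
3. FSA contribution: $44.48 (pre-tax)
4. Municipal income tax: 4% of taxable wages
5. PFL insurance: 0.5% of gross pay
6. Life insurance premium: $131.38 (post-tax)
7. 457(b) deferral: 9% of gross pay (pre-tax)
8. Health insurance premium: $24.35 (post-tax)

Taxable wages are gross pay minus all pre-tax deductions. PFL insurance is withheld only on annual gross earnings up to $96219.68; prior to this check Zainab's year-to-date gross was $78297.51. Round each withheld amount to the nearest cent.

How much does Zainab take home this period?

FSA contribution: $44.48
457(b) deferral: $3257.45 × 0.09 = $293.17
Pre-tax total = $44.48 + $293.17 = $337.65
Taxable wages = $3257.45 − $337.65 = $2919.80
State withholding: $2919.80 × 0.085 = $248.18
Municipal income tax: $2919.80 × 0.04 = $116.79
PFL insurance: cap not yet reached, full $3257.45 is subject → $3257.45 × 0.005 = $16.29
Charity payroll deduction: $156.37
Life insurance premium: $131.38
Health insurance premium: $24.35
Total deductions = $44.48 + $293.17 + $248.18 + $116.79 + $16.29 + $156.37 + $131.38 + $24.35 = $1031.01
Net pay = $3257.45 − $1031.01 = $2226.44

$2226.44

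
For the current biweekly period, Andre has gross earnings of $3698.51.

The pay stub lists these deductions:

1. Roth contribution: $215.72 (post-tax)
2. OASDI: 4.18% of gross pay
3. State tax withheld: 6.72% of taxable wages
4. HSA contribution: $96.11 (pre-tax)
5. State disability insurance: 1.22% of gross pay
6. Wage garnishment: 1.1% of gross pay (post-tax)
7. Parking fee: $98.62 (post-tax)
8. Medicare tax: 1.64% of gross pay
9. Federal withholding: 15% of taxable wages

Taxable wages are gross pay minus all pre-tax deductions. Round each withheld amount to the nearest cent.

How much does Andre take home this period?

$2204.56

HSA contribution: $96.11
Taxable wages = $3698.51 − $96.11 = $3602.40
Federal withholding: $3602.40 × 0.15 = $540.36
State tax withheld: $3602.40 × 0.0672 = $242.08
Medicare tax: $3698.51 × 0.0164 = $60.66
OASDI: $3698.51 × 0.0418 = $154.60
State disability insurance: $3698.51 × 0.0122 = $45.12
Roth contribution: $215.72
Wage garnishment: $3698.51 × 0.011 = $40.68
Parking fee: $98.62
Total deductions = $96.11 + $540.36 + $242.08 + $60.66 + $154.60 + $45.12 + $215.72 + $40.68 + $98.62 = $1493.95
Net pay = $3698.51 − $1493.95 = $2204.56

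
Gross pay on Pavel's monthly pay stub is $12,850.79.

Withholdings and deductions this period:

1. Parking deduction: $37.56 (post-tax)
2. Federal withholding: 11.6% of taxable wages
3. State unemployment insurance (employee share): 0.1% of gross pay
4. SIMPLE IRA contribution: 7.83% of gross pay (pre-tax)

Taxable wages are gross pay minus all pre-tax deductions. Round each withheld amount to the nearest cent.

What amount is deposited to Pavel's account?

$10,420.19

SIMPLE IRA contribution: $12,850.79 × 0.0783 = $1,006.22
Taxable wages = $12,850.79 − $1,006.22 = $11,844.57
Federal withholding: $11,844.57 × 0.116 = $1,373.97
State unemployment insurance (employee share): $12,850.79 × 0.001 = $12.85
Parking deduction: $37.56
Total deductions = $1,006.22 + $1,373.97 + $12.85 + $37.56 = $2,430.60
Net pay = $12,850.79 − $2,430.60 = $10,420.19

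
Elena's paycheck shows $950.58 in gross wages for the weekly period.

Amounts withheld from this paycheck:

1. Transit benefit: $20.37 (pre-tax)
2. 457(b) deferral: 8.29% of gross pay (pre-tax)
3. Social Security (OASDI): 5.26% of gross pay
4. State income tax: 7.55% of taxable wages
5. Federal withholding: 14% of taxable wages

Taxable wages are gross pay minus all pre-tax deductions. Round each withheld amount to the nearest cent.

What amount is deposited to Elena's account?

Transit benefit: $20.37
457(b) deferral: $950.58 × 0.0829 = $78.80
Pre-tax total = $20.37 + $78.80 = $99.17
Taxable wages = $950.58 − $99.17 = $851.41
State income tax: $851.41 × 0.0755 = $64.28
Federal withholding: $851.41 × 0.14 = $119.20
Social Security (OASDI): $950.58 × 0.0526 = $50.00
Total deductions = $20.37 + $78.80 + $64.28 + $119.20 + $50.00 = $332.65
Net pay = $950.58 − $332.65 = $617.93

$617.93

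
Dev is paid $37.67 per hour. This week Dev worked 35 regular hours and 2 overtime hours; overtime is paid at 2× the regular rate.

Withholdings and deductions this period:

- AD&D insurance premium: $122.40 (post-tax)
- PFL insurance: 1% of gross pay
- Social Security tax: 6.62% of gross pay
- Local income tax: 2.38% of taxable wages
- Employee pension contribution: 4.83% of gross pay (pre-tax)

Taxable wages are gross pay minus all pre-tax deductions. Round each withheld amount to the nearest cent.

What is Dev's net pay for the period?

Regular pay: 35 × $37.67 = $1318.45
Overtime pay: 2 × $37.67 × 2 = $150.68
Gross pay = $1318.45 + $150.68 = $1469.13
Employee pension contribution: $1469.13 × 0.0483 = $70.96
Taxable wages = $1469.13 − $70.96 = $1398.17
Local income tax: $1398.17 × 0.0238 = $33.28
Social Security tax: $1469.13 × 0.0662 = $97.26
PFL insurance: $1469.13 × 0.01 = $14.69
AD&D insurance premium: $122.40
Total deductions = $70.96 + $33.28 + $97.26 + $14.69 + $122.40 = $338.59
Net pay = $1469.13 − $338.59 = $1130.54

$1130.54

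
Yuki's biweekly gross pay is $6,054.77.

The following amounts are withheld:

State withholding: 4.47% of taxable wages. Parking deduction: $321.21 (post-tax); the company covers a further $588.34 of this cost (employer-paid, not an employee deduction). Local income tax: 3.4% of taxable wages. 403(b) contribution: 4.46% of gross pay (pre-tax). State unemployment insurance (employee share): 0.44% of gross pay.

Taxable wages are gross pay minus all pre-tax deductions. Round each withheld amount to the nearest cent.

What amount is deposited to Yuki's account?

$4,981.62

403(b) contribution: $6,054.77 × 0.0446 = $270.04
Taxable wages = $6,054.77 − $270.04 = $5,784.73
State withholding: $5,784.73 × 0.0447 = $258.58
Local income tax: $5,784.73 × 0.034 = $196.68
State unemployment insurance (employee share): $6,054.77 × 0.0044 = $26.64
Parking deduction: $321.21
(Employer's $588.34 toward parking deduction is not withheld from the employee.)
Total deductions = $270.04 + $258.58 + $196.68 + $26.64 + $321.21 = $1,073.15
Net pay = $6,054.77 − $1,073.15 = $4,981.62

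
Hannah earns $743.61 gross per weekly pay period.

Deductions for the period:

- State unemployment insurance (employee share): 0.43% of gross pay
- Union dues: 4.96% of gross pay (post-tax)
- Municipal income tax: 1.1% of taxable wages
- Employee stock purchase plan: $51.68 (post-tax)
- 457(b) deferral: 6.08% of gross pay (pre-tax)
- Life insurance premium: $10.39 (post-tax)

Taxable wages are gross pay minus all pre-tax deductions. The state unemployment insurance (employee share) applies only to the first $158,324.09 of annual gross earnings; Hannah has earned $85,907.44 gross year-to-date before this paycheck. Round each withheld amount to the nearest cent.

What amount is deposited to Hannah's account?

457(b) deferral: $743.61 × 0.0608 = $45.21
Taxable wages = $743.61 − $45.21 = $698.40
Municipal income tax: $698.40 × 0.011 = $7.68
State unemployment insurance (employee share): cap not yet reached, full $743.61 is subject → $743.61 × 0.0043 = $3.20
Union dues: $743.61 × 0.0496 = $36.88
Employee stock purchase plan: $51.68
Life insurance premium: $10.39
Total deductions = $45.21 + $7.68 + $3.20 + $36.88 + $51.68 + $10.39 = $155.04
Net pay = $743.61 − $155.04 = $588.57

$588.57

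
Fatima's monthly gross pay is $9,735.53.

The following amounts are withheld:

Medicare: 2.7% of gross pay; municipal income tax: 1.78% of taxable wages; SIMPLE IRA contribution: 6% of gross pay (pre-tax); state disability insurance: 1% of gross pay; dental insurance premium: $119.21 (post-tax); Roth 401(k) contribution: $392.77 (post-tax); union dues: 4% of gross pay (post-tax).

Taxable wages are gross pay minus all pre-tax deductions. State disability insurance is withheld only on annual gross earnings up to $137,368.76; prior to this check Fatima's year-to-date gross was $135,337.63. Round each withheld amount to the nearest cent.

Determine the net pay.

$7,803.94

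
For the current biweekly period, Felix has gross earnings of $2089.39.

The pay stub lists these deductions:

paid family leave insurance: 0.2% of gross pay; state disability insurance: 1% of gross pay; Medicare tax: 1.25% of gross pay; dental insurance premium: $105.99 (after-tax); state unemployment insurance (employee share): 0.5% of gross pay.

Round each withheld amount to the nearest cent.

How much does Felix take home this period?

$1921.76

Paid family leave insurance: $2089.39 × 0.002 = $4.18
State disability insurance: $2089.39 × 0.01 = $20.89
Medicare tax: $2089.39 × 0.0125 = $26.12
State unemployment insurance (employee share): $2089.39 × 0.005 = $10.45
Dental insurance premium: $105.99
Total deductions = $4.18 + $20.89 + $26.12 + $10.45 + $105.99 = $167.63
Net pay = $2089.39 − $167.63 = $1921.76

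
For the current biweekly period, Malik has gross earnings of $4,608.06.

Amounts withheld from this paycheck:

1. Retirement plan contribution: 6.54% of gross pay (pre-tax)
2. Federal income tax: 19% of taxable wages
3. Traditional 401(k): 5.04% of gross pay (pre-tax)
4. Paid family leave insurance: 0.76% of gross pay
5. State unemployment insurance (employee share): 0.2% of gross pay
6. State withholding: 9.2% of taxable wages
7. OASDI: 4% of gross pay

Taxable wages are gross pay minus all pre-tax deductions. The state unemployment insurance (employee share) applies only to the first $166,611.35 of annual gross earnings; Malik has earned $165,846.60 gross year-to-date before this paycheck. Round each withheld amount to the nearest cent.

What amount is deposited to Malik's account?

$2,704.58

Traditional 401(k): $4,608.06 × 0.0504 = $232.25
Retirement plan contribution: $4,608.06 × 0.0654 = $301.37
Pre-tax total = $232.25 + $301.37 = $533.62
Taxable wages = $4,608.06 − $533.62 = $4,074.44
Federal income tax: $4,074.44 × 0.19 = $774.14
State withholding: $4,074.44 × 0.092 = $374.85
State unemployment insurance (employee share): only $166,611.35 − $165,846.60 = $764.75 of this check is subject → $764.75 × 0.002 = $1.53
Paid family leave insurance: $4,608.06 × 0.0076 = $35.02
OASDI: $4,608.06 × 0.04 = $184.32
Total deductions = $232.25 + $301.37 + $774.14 + $374.85 + $1.53 + $35.02 + $184.32 = $1,903.48
Net pay = $4,608.06 − $1,903.48 = $2,704.58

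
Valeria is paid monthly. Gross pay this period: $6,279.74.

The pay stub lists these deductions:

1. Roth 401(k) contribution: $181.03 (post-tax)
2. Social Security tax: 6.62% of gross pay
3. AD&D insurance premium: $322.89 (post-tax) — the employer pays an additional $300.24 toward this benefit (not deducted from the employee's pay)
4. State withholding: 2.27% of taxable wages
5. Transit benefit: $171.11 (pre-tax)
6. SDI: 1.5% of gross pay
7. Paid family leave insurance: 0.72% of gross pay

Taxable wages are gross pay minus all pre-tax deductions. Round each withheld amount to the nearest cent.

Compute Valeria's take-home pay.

Transit benefit: $171.11
Taxable wages = $6,279.74 − $171.11 = $6,108.63
State withholding: $6,108.63 × 0.0227 = $138.67
Paid family leave insurance: $6,279.74 × 0.0072 = $45.21
Social Security tax: $6,279.74 × 0.0662 = $415.72
SDI: $6,279.74 × 0.015 = $94.20
AD&D insurance premium: $322.89
Roth 401(k) contribution: $181.03
(Employer's $300.24 toward AD&D insurance premium is not withheld from the employee.)
Total deductions = $171.11 + $138.67 + $45.21 + $415.72 + $94.20 + $322.89 + $181.03 = $1,368.83
Net pay = $6,279.74 − $1,368.83 = $4,910.91

$4,910.91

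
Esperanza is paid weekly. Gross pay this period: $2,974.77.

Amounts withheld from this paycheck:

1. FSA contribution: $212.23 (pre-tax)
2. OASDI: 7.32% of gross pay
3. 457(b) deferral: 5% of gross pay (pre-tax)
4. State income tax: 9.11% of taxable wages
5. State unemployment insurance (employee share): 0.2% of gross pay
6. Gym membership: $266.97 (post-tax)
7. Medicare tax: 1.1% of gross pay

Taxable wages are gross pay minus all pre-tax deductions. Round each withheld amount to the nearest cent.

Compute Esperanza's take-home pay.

$1,852.29

457(b) deferral: $2,974.77 × 0.05 = $148.74
FSA contribution: $212.23
Pre-tax total = $148.74 + $212.23 = $360.97
Taxable wages = $2,974.77 − $360.97 = $2,613.80
State income tax: $2,613.80 × 0.0911 = $238.12
Medicare tax: $2,974.77 × 0.011 = $32.72
State unemployment insurance (employee share): $2,974.77 × 0.002 = $5.95
OASDI: $2,974.77 × 0.0732 = $217.75
Gym membership: $266.97
Total deductions = $148.74 + $212.23 + $238.12 + $32.72 + $5.95 + $217.75 + $266.97 = $1,122.48
Net pay = $2,974.77 − $1,122.48 = $1,852.29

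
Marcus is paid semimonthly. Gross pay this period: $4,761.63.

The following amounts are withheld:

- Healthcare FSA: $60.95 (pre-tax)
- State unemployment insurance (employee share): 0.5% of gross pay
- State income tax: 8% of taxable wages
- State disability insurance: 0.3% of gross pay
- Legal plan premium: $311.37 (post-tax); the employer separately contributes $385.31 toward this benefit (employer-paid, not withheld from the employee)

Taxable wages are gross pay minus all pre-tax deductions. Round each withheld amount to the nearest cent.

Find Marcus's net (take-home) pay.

Healthcare FSA: $60.95
Taxable wages = $4,761.63 − $60.95 = $4,700.68
State income tax: $4,700.68 × 0.08 = $376.05
State disability insurance: $4,761.63 × 0.003 = $14.28
State unemployment insurance (employee share): $4,761.63 × 0.005 = $23.81
Legal plan premium: $311.37
(Employer's $385.31 toward legal plan premium is not withheld from the employee.)
Total deductions = $60.95 + $376.05 + $14.28 + $23.81 + $311.37 = $786.46
Net pay = $4,761.63 − $786.46 = $3,975.17

$3,975.17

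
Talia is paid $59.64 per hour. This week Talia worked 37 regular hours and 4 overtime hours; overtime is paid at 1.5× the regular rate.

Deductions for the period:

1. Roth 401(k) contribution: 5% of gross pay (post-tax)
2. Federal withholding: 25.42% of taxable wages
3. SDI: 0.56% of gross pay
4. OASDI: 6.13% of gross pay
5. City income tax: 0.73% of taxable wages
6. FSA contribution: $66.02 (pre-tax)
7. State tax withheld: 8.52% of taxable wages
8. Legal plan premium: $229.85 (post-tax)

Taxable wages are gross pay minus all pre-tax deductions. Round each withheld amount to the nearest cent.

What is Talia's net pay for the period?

$1,102.62

Regular pay: 37 × $59.64 = $2,206.68
Overtime pay: 4 × $59.64 × 1.5 = $357.84
Gross pay = $2,206.68 + $357.84 = $2,564.52
FSA contribution: $66.02
Taxable wages = $2,564.52 − $66.02 = $2,498.50
State tax withheld: $2,498.50 × 0.0852 = $212.87
Federal withholding: $2,498.50 × 0.2542 = $635.12
City income tax: $2,498.50 × 0.0073 = $18.24
OASDI: $2,564.52 × 0.0613 = $157.21
SDI: $2,564.52 × 0.0056 = $14.36
Roth 401(k) contribution: $2,564.52 × 0.05 = $128.23
Legal plan premium: $229.85
Total deductions = $66.02 + $212.87 + $635.12 + $18.24 + $157.21 + $14.36 + $128.23 + $229.85 = $1,461.90
Net pay = $2,564.52 − $1,461.90 = $1,102.62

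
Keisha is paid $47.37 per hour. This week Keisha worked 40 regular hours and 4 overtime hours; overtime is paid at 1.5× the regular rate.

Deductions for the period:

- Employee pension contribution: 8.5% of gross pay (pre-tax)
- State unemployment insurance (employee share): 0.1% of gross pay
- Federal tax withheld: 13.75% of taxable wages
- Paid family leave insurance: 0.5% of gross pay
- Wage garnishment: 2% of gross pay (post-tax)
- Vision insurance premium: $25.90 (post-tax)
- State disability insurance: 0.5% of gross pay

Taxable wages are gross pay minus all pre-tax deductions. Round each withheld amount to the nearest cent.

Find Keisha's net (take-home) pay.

$1,626.19

Regular pay: 40 × $47.37 = $1,894.80
Overtime pay: 4 × $47.37 × 1.5 = $284.22
Gross pay = $1,894.80 + $284.22 = $2,179.02
Employee pension contribution: $2,179.02 × 0.085 = $185.22
Taxable wages = $2,179.02 − $185.22 = $1,993.80
Federal tax withheld: $1,993.80 × 0.1375 = $274.15
State disability insurance: $2,179.02 × 0.005 = $10.90
State unemployment insurance (employee share): $2,179.02 × 0.001 = $2.18
Paid family leave insurance: $2,179.02 × 0.005 = $10.90
Wage garnishment: $2,179.02 × 0.02 = $43.58
Vision insurance premium: $25.90
Total deductions = $185.22 + $274.15 + $10.90 + $2.18 + $10.90 + $43.58 + $25.90 = $552.83
Net pay = $2,179.02 − $552.83 = $1,626.19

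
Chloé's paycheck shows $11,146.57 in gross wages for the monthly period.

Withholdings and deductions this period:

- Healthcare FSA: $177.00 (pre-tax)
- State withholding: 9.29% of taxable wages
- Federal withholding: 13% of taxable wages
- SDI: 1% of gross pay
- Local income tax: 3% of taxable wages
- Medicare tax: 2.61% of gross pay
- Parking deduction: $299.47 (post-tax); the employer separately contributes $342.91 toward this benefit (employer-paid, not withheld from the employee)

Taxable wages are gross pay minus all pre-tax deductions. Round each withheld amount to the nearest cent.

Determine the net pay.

Healthcare FSA: $177.00
Taxable wages = $11,146.57 − $177.00 = $10,969.57
Federal withholding: $10,969.57 × 0.13 = $1,426.04
State withholding: $10,969.57 × 0.0929 = $1,019.07
Local income tax: $10,969.57 × 0.03 = $329.09
SDI: $11,146.57 × 0.01 = $111.47
Medicare tax: $11,146.57 × 0.0261 = $290.93
Parking deduction: $299.47
(Employer's $342.91 toward parking deduction is not withheld from the employee.)
Total deductions = $177.00 + $1,426.04 + $1,019.07 + $329.09 + $111.47 + $290.93 + $299.47 = $3,653.07
Net pay = $11,146.57 − $3,653.07 = $7,493.50

$7,493.50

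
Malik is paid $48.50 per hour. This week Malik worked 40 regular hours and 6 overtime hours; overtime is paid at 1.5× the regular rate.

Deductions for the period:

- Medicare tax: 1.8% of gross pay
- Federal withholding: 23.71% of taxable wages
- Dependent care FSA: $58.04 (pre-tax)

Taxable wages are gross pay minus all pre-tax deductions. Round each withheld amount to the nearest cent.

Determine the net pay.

Regular pay: 40 × $48.50 = $1940.00
Overtime pay: 6 × $48.50 × 1.5 = $436.50
Gross pay = $1940.00 + $436.50 = $2376.50
Dependent care FSA: $58.04
Taxable wages = $2376.50 − $58.04 = $2318.46
Federal withholding: $2318.46 × 0.2371 = $549.71
Medicare tax: $2376.50 × 0.018 = $42.78
Total deductions = $58.04 + $549.71 + $42.78 = $650.53
Net pay = $2376.50 − $650.53 = $1725.97

$1725.97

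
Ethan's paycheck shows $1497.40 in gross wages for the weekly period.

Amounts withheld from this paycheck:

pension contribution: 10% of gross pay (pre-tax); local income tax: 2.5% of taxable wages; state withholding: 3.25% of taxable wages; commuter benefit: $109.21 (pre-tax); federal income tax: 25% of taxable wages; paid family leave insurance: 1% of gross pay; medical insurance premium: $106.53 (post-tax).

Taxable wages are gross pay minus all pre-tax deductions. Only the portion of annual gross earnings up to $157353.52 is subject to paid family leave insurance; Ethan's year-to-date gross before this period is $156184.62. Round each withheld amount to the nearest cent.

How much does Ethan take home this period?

$739.41

Pension contribution: $1497.40 × 0.1 = $149.74
Commuter benefit: $109.21
Pre-tax total = $149.74 + $109.21 = $258.95
Taxable wages = $1497.40 − $258.95 = $1238.45
Local income tax: $1238.45 × 0.025 = $30.96
State withholding: $1238.45 × 0.0325 = $40.25
Federal income tax: $1238.45 × 0.25 = $309.61
Paid family leave insurance: only $157353.52 − $156184.62 = $1168.90 of this check is subject → $1168.90 × 0.01 = $11.69
Medical insurance premium: $106.53
Total deductions = $149.74 + $109.21 + $30.96 + $40.25 + $309.61 + $11.69 + $106.53 = $757.99
Net pay = $1497.40 − $757.99 = $739.41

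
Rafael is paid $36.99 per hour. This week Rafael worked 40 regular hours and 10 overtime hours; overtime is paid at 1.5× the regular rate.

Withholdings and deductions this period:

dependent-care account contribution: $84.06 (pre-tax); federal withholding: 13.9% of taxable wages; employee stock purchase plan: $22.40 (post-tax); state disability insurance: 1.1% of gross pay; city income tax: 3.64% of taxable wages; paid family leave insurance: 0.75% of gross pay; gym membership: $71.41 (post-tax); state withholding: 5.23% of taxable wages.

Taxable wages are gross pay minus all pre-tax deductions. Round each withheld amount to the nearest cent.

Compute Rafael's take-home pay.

$1,374.84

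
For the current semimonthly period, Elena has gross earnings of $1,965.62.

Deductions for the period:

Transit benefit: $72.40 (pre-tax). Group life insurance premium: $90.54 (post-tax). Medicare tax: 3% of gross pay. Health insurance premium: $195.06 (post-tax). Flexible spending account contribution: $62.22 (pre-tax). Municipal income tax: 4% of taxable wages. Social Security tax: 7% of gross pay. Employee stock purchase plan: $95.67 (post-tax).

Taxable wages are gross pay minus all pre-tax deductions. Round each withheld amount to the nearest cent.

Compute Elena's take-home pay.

Flexible spending account contribution: $62.22
Transit benefit: $72.40
Pre-tax total = $62.22 + $72.40 = $134.62
Taxable wages = $1,965.62 − $134.62 = $1,831.00
Municipal income tax: $1,831.00 × 0.04 = $73.24
Social Security tax: $1,965.62 × 0.07 = $137.59
Medicare tax: $1,965.62 × 0.03 = $58.97
Health insurance premium: $195.06
Employee stock purchase plan: $95.67
Group life insurance premium: $90.54
Total deductions = $62.22 + $72.40 + $73.24 + $137.59 + $58.97 + $195.06 + $95.67 + $90.54 = $785.69
Net pay = $1,965.62 − $785.69 = $1,179.93

$1,179.93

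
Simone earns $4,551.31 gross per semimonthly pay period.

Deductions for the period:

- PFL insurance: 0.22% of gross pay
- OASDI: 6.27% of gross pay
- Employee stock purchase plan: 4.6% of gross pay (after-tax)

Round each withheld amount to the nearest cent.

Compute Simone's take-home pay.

$4,046.57

PFL insurance: $4,551.31 × 0.0022 = $10.01
OASDI: $4,551.31 × 0.0627 = $285.37
Employee stock purchase plan: $4,551.31 × 0.046 = $209.36
Total deductions = $10.01 + $285.37 + $209.36 = $504.74
Net pay = $4,551.31 − $504.74 = $4,046.57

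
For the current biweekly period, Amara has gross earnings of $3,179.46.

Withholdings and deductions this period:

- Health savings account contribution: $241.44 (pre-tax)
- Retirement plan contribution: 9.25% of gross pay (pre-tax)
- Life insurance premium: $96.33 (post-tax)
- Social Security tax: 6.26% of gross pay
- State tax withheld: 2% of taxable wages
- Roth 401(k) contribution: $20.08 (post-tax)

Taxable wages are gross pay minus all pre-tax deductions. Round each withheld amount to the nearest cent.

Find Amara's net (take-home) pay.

$2,275.60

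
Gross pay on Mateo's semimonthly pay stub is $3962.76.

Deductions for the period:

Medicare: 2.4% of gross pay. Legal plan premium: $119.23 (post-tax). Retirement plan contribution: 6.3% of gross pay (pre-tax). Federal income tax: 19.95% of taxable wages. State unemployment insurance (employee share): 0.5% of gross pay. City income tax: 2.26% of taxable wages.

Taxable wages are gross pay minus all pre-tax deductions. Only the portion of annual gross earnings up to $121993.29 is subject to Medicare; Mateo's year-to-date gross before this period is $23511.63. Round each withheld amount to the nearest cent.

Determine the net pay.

$2654.27

Retirement plan contribution: $3962.76 × 0.063 = $249.65
Taxable wages = $3962.76 − $249.65 = $3713.11
Federal income tax: $3713.11 × 0.1995 = $740.77
City income tax: $3713.11 × 0.0226 = $83.92
State unemployment insurance (employee share): $3962.76 × 0.005 = $19.81
Medicare: cap not yet reached, full $3962.76 is subject → $3962.76 × 0.024 = $95.11
Legal plan premium: $119.23
Total deductions = $249.65 + $740.77 + $83.92 + $19.81 + $95.11 + $119.23 = $1308.49
Net pay = $3962.76 − $1308.49 = $2654.27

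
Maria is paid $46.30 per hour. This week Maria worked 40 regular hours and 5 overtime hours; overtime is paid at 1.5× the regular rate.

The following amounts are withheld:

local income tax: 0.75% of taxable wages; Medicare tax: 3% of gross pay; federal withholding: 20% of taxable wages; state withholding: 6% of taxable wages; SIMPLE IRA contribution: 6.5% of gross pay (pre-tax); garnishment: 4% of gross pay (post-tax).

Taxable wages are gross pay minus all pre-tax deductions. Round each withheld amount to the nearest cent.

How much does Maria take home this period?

$1,352.29

Regular pay: 40 × $46.30 = $1,852.00
Overtime pay: 5 × $46.30 × 1.5 = $347.25
Gross pay = $1,852.00 + $347.25 = $2,199.25
SIMPLE IRA contribution: $2,199.25 × 0.065 = $142.95
Taxable wages = $2,199.25 − $142.95 = $2,056.30
Local income tax: $2,056.30 × 0.0075 = $15.42
Federal withholding: $2,056.30 × 0.2 = $411.26
State withholding: $2,056.30 × 0.06 = $123.38
Medicare tax: $2,199.25 × 0.03 = $65.98
Garnishment: $2,199.25 × 0.04 = $87.97
Total deductions = $142.95 + $15.42 + $411.26 + $123.38 + $65.98 + $87.97 = $846.96
Net pay = $2,199.25 − $846.96 = $1,352.29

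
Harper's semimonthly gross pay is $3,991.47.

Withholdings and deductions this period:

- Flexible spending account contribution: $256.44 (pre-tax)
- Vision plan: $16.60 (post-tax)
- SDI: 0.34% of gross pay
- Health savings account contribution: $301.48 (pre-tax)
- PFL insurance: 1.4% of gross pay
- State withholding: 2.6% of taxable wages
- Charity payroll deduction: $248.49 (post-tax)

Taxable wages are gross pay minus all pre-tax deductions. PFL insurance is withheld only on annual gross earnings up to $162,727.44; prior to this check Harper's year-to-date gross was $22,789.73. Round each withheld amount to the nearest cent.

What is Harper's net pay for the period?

Flexible spending account contribution: $256.44
Health savings account contribution: $301.48
Pre-tax total = $256.44 + $301.48 = $557.92
Taxable wages = $3,991.47 − $557.92 = $3,433.55
State withholding: $3,433.55 × 0.026 = $89.27
PFL insurance: cap not yet reached, full $3,991.47 is subject → $3,991.47 × 0.014 = $55.88
SDI: $3,991.47 × 0.0034 = $13.57
Charity payroll deduction: $248.49
Vision plan: $16.60
Total deductions = $256.44 + $301.48 + $89.27 + $55.88 + $13.57 + $248.49 + $16.60 = $981.73
Net pay = $3,991.47 − $981.73 = $3,009.74

$3,009.74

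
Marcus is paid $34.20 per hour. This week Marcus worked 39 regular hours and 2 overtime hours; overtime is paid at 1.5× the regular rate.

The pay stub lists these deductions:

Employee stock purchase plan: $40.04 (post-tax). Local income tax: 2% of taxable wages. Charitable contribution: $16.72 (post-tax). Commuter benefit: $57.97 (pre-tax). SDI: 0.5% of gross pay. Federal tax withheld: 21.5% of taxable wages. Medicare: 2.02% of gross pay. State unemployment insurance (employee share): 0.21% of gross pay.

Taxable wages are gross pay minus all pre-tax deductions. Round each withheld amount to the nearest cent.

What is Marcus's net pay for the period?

$958.52

Regular pay: 39 × $34.20 = $1333.80
Overtime pay: 2 × $34.20 × 1.5 = $102.60
Gross pay = $1333.80 + $102.60 = $1436.40
Commuter benefit: $57.97
Taxable wages = $1436.40 − $57.97 = $1378.43
Federal tax withheld: $1378.43 × 0.215 = $296.36
Local income tax: $1378.43 × 0.02 = $27.57
SDI: $1436.40 × 0.005 = $7.18
State unemployment insurance (employee share): $1436.40 × 0.0021 = $3.02
Medicare: $1436.40 × 0.0202 = $29.02
Employee stock purchase plan: $40.04
Charitable contribution: $16.72
Total deductions = $57.97 + $296.36 + $27.57 + $7.18 + $3.02 + $29.02 + $40.04 + $16.72 = $477.88
Net pay = $1436.40 − $477.88 = $958.52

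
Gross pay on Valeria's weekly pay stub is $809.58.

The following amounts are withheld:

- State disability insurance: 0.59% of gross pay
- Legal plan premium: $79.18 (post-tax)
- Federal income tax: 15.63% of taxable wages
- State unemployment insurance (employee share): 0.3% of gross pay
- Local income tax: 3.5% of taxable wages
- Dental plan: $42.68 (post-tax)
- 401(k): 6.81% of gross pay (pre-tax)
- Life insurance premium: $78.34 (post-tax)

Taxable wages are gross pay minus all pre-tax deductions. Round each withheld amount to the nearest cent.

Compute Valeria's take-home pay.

$402.71

401(k): $809.58 × 0.0681 = $55.13
Taxable wages = $809.58 − $55.13 = $754.45
Federal income tax: $754.45 × 0.1563 = $117.92
Local income tax: $754.45 × 0.035 = $26.41
State unemployment insurance (employee share): $809.58 × 0.003 = $2.43
State disability insurance: $809.58 × 0.0059 = $4.78
Dental plan: $42.68
Legal plan premium: $79.18
Life insurance premium: $78.34
Total deductions = $55.13 + $117.92 + $26.41 + $2.43 + $4.78 + $42.68 + $79.18 + $78.34 = $406.87
Net pay = $809.58 − $406.87 = $402.71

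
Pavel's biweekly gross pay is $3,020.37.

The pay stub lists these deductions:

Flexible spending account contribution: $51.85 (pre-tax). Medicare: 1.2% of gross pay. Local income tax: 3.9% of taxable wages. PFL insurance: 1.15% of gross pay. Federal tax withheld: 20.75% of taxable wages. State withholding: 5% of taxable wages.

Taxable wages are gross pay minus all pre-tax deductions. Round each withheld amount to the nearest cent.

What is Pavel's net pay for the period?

$2,017.38

Flexible spending account contribution: $51.85
Taxable wages = $3,020.37 − $51.85 = $2,968.52
State withholding: $2,968.52 × 0.05 = $148.43
Federal tax withheld: $2,968.52 × 0.2075 = $615.97
Local income tax: $2,968.52 × 0.039 = $115.77
PFL insurance: $3,020.37 × 0.0115 = $34.73
Medicare: $3,020.37 × 0.012 = $36.24
Total deductions = $51.85 + $148.43 + $615.97 + $115.77 + $34.73 + $36.24 = $1,002.99
Net pay = $3,020.37 − $1,002.99 = $2,017.38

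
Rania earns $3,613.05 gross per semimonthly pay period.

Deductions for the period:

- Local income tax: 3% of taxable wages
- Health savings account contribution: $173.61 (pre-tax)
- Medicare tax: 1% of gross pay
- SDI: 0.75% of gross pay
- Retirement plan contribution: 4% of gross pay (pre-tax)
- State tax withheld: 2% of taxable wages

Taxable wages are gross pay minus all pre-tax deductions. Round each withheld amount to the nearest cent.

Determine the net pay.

Retirement plan contribution: $3,613.05 × 0.04 = $144.52
Health savings account contribution: $173.61
Pre-tax total = $144.52 + $173.61 = $318.13
Taxable wages = $3,613.05 − $318.13 = $3,294.92
State tax withheld: $3,294.92 × 0.02 = $65.90
Local income tax: $3,294.92 × 0.03 = $98.85
SDI: $3,613.05 × 0.0075 = $27.10
Medicare tax: $3,613.05 × 0.01 = $36.13
Total deductions = $144.52 + $173.61 + $65.90 + $98.85 + $27.10 + $36.13 = $546.11
Net pay = $3,613.05 − $546.11 = $3,066.94

$3,066.94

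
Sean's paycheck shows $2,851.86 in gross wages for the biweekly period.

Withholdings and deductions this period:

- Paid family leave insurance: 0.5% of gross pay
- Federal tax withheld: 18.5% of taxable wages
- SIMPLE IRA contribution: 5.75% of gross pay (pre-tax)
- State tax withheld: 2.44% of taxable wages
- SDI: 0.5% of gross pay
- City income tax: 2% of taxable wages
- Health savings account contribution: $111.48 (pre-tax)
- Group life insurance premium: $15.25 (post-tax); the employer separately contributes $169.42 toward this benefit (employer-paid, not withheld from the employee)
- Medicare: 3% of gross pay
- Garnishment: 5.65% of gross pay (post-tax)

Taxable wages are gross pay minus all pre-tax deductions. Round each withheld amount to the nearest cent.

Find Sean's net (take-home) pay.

$1,694.92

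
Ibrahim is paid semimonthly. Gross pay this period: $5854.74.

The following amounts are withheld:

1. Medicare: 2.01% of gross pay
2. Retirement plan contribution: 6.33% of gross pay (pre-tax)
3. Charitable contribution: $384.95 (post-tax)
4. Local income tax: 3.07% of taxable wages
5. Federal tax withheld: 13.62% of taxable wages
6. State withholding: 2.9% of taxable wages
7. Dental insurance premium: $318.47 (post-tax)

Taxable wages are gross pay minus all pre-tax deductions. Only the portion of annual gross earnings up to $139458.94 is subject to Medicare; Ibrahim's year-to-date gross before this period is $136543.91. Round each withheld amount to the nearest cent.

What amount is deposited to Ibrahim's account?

Retirement plan contribution: $5854.74 × 0.0633 = $370.61
Taxable wages = $5854.74 − $370.61 = $5484.13
Federal tax withheld: $5484.13 × 0.1362 = $746.94
State withholding: $5484.13 × 0.029 = $159.04
Local income tax: $5484.13 × 0.0307 = $168.36
Medicare: only $139458.94 − $136543.91 = $2915.03 of this check is subject → $2915.03 × 0.0201 = $58.59
Charitable contribution: $384.95
Dental insurance premium: $318.47
Total deductions = $370.61 + $746.94 + $159.04 + $168.36 + $58.59 + $384.95 + $318.47 = $2206.96
Net pay = $5854.74 − $2206.96 = $3647.78

$3647.78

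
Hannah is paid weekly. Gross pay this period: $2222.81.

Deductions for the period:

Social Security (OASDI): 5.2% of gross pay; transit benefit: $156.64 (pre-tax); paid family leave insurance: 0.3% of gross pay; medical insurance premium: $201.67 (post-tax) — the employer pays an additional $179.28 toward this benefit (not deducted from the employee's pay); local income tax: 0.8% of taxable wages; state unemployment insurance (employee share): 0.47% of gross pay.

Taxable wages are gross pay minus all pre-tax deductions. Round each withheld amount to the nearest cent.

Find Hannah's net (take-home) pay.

$1715.26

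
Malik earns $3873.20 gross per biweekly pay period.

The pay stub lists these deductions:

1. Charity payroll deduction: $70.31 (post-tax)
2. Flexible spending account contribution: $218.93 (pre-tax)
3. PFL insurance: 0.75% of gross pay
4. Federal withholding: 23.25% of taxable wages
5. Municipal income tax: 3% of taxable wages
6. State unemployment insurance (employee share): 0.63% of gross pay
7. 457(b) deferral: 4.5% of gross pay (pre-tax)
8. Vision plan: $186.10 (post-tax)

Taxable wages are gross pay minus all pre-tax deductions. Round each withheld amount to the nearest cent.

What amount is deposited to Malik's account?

$2256.62

457(b) deferral: $3873.20 × 0.045 = $174.29
Flexible spending account contribution: $218.93
Pre-tax total = $174.29 + $218.93 = $393.22
Taxable wages = $3873.20 − $393.22 = $3479.98
Federal withholding: $3479.98 × 0.2325 = $809.10
Municipal income tax: $3479.98 × 0.03 = $104.40
State unemployment insurance (employee share): $3873.20 × 0.0063 = $24.40
PFL insurance: $3873.20 × 0.0075 = $29.05
Vision plan: $186.10
Charity payroll deduction: $70.31
Total deductions = $174.29 + $218.93 + $809.10 + $104.40 + $24.40 + $29.05 + $186.10 + $70.31 = $1616.58
Net pay = $3873.20 − $1616.58 = $2256.62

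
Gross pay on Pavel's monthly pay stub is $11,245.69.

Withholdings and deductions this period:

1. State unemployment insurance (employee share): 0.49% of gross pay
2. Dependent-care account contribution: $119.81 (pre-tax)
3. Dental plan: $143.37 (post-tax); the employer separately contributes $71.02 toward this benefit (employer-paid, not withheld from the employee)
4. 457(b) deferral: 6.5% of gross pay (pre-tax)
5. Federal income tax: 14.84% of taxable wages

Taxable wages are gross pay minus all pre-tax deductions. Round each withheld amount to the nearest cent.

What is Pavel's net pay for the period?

$8,653.84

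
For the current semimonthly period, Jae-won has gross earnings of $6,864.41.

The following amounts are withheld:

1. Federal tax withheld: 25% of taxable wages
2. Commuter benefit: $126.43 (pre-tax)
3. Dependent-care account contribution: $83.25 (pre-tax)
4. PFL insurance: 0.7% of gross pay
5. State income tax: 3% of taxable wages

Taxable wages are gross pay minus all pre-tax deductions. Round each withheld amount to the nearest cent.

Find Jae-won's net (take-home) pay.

$4,743.36

Commuter benefit: $126.43
Dependent-care account contribution: $83.25
Pre-tax total = $126.43 + $83.25 = $209.68
Taxable wages = $6,864.41 − $209.68 = $6,654.73
Federal tax withheld: $6,654.73 × 0.25 = $1,663.68
State income tax: $6,654.73 × 0.03 = $199.64
PFL insurance: $6,864.41 × 0.007 = $48.05
Total deductions = $126.43 + $83.25 + $1,663.68 + $199.64 + $48.05 = $2,121.05
Net pay = $6,864.41 − $2,121.05 = $4,743.36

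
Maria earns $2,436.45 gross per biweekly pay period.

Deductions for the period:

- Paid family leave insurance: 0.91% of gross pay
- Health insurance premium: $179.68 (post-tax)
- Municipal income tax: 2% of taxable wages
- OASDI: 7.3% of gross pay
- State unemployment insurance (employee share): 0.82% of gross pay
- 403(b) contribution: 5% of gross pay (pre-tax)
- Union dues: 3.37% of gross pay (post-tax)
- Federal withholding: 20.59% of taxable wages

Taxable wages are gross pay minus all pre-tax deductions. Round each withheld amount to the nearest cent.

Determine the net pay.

403(b) contribution: $2,436.45 × 0.05 = $121.82
Taxable wages = $2,436.45 − $121.82 = $2,314.63
Federal withholding: $2,314.63 × 0.2059 = $476.58
Municipal income tax: $2,314.63 × 0.02 = $46.29
State unemployment insurance (employee share): $2,436.45 × 0.0082 = $19.98
OASDI: $2,436.45 × 0.073 = $177.86
Paid family leave insurance: $2,436.45 × 0.0091 = $22.17
Union dues: $2,436.45 × 0.0337 = $82.11
Health insurance premium: $179.68
Total deductions = $121.82 + $476.58 + $46.29 + $19.98 + $177.86 + $22.17 + $82.11 + $179.68 = $1,126.49
Net pay = $2,436.45 − $1,126.49 = $1,309.96

$1,309.96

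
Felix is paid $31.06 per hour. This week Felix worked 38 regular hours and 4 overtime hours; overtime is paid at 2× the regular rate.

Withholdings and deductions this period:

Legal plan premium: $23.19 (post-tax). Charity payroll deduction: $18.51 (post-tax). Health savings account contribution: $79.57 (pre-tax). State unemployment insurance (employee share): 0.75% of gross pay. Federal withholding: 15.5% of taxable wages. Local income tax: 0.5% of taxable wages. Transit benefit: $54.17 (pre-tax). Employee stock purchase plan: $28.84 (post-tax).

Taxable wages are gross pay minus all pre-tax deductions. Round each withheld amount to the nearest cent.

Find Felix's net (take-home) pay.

$1,006.55

Regular pay: 38 × $31.06 = $1,180.28
Overtime pay: 4 × $31.06 × 2 = $248.48
Gross pay = $1,180.28 + $248.48 = $1,428.76
Health savings account contribution: $79.57
Transit benefit: $54.17
Pre-tax total = $79.57 + $54.17 = $133.74
Taxable wages = $1,428.76 − $133.74 = $1,295.02
Federal withholding: $1,295.02 × 0.155 = $200.73
Local income tax: $1,295.02 × 0.005 = $6.48
State unemployment insurance (employee share): $1,428.76 × 0.0075 = $10.72
Employee stock purchase plan: $28.84
Legal plan premium: $23.19
Charity payroll deduction: $18.51
Total deductions = $79.57 + $54.17 + $200.73 + $6.48 + $10.72 + $28.84 + $23.19 + $18.51 = $422.21
Net pay = $1,428.76 − $422.21 = $1,006.55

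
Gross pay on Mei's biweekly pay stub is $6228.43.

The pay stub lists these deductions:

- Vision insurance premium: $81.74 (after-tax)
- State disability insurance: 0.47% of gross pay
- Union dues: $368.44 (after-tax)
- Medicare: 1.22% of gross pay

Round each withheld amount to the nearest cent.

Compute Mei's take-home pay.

$5672.99

Medicare: $6228.43 × 0.0122 = $75.99
State disability insurance: $6228.43 × 0.0047 = $29.27
Vision insurance premium: $81.74
Union dues: $368.44
Total deductions = $75.99 + $29.27 + $81.74 + $368.44 = $555.44
Net pay = $6228.43 − $555.44 = $5672.99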